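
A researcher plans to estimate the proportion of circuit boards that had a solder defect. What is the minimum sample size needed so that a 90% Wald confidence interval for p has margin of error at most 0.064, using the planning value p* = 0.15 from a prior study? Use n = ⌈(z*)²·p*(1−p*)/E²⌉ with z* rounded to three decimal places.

The 90% critical value is z* = 1.645.
p*(1−p*) = 0.1275.
(z*)²·p*(1−p*)/E² = 2.706025·0.1275/0.004096 = 84.233.
Rounding up, n = 85.

n = 85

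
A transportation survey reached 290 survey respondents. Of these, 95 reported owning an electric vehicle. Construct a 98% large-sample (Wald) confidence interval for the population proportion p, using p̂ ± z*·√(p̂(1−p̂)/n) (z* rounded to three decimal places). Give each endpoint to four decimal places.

p̂ = 95/290 = 0.32759.
Standard error of p̂: √(0.220273/290) = √0.000759564 = 0.027560.
For 98% confidence, z* = 2.326.
Margin = 2.326·0.027560 = 0.06410.
So the interval runs from 0.2635 to 0.3917.

(0.2635, 0.3917)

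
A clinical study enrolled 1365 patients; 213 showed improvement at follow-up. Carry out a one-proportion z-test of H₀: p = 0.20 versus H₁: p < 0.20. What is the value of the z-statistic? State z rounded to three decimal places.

z = -4.060

With x = 213 successes in n = 1365, p̂ = 0.15604.
SE₀ = √(0.20·0.80/1365) = 0.010827.
z = (0.15604 − 0.20)/0.010827 = -0.04396/0.010827 = -4.060.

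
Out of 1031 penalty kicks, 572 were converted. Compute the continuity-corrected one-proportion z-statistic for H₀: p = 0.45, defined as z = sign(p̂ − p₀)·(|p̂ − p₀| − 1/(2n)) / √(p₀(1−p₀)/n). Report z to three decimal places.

The sample proportion is 572/1031 = 0.55480. p̂ − p₀ = 0.104801.
Continuity correction 1/(2n) = 1/2062 = 0.000485.
Corrected numerator: |0.104801| − 0.000485 = 0.104316.
SE₀ = √(0.45·0.55/1031) = 0.015494.
z = +0.104316/0.015494 = 6.733.

z = 6.733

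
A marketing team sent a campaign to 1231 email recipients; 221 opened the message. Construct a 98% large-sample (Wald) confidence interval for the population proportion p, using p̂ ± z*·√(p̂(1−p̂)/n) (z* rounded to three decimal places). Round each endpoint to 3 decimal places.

(0.154, 0.205)

The sample proportion is 221/1231 = 0.17953.
Standard error of p̂: √(0.147298/1231) = √0.000119657 = 0.010939.
For 98% confidence, z* = 2.326.
Margin of error: 2.326 × 0.010939 = 0.02544.
CI: 0.17953 ± 0.02544 = (0.154, 0.205).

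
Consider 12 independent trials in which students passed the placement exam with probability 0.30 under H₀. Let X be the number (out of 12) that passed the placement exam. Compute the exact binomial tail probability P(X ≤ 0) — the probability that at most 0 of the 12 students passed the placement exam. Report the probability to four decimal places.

X ~ Binomial(n=12, p=0.30).
P(X ≤ 0) = C(12,0)·0.30^0·0.70^12.
= 0.013841 = 0.0138.

P = 0.0138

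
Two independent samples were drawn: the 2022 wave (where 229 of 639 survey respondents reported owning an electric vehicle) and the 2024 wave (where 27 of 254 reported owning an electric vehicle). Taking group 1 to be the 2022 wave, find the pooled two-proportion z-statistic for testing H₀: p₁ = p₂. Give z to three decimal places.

Sample proportions: p̂₁ = 229/639 = 0.35837 and p̂₂ = 27/254 = 0.10630.
Pooled p̂ = (229+27)/(639+254) = 256/893 = 0.28667.
SE = √[p̂(1−p̂)(1/n₁+1/n₂)] = √[0.28667·0.71333·(1/639+1/254)] ≈ 0.033543.
z = (p̂₁ − p̂₂)/SE = (0.35837 − 0.10630)/0.033543 = 0.25207/0.033543 = 7.515.

z = 7.515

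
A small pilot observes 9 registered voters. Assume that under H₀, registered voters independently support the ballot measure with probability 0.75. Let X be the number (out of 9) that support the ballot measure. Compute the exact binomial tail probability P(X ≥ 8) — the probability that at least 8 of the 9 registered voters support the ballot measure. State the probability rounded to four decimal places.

P = 0.3003

X ~ Binomial(n=9, p=0.75).
P(X ≥ 8) = C(9,8)·0.75^8·0.25^1 + C(9,9)·0.75^9·0.25^0.
= 0.225254 + 0.075085 = 0.3003.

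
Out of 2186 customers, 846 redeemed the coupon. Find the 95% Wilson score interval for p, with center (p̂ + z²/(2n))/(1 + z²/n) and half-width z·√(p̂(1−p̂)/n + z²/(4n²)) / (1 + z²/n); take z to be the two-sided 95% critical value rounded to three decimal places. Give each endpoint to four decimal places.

(0.3668, 0.4076)

p̂ = 846/2186 = 0.38701; z = 1.960, so z² = 3.841600.
Denominator 1 + z²/n = 1 + 3.841600/2186 = 1.001757.
Center = (0.38701 + 0.000879)/1.001757 = 0.38721.
Radicand: p̂(1−p̂)/n + z²/(4n²) = 0.000108524 + 0.000000201 = 0.000108725.
Half-width = 1.960·√0.000108725/1.001757 = 0.02040.
So the interval runs from 0.3668 to 0.4076.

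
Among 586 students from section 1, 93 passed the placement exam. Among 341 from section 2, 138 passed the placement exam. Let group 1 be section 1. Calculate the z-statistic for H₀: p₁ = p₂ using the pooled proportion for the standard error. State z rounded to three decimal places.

z = -8.350

Sample proportions: p̂₁ = 93/586 = 0.15870 and p̂₂ = 138/341 = 0.40469.
Pooled p̂ = (93+138)/(586+341) = 231/927 = 0.24919.
Pooled SE = √[0.1870948·0.00463904] ≈ 0.029461.
z = (p̂₁ − p̂₂)/SE = (0.15870 − 0.40469)/0.029461 = -0.24599/0.029461 = -8.350.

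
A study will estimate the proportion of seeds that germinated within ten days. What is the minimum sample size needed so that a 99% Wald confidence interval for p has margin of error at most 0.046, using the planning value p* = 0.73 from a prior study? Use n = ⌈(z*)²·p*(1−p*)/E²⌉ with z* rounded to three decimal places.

n = 619

For 99% confidence, z* = 2.576.
p*(1−p*) = 0.1971.
Required n before rounding: 6.635776 × 0.1971 / 0.046² = 618.106.
Rounding up, n = 619.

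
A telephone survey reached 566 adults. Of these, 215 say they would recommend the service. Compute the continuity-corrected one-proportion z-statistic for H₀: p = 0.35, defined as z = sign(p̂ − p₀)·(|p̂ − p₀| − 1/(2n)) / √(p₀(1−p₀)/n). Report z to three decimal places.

With x = 215 successes in n = 566, p̂ = 0.37986. p̂ − p₀ = 0.029859.
Continuity correction 1/(2n) = 1/1132 = 0.000883.
Corrected numerator: |0.029859| − 0.000883 = 0.028976.
Null standard error: √(0.35·0.65/566) = √0.000401943 = 0.020049.
z = +0.028976/0.020049 = 1.445.

z = 1.445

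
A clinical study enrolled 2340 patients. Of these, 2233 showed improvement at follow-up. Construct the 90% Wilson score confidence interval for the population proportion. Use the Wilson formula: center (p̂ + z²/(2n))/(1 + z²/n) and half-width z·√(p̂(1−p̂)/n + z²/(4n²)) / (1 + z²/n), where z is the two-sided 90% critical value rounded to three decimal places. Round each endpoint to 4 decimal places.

p̂ = 2233/2340 = 0.95427; z = 1.645, so z² = 2.706025.
Denominator 1 + z²/n = 1 + 2.706025/2340 = 1.001156.
Center = (0.95427 + 0.000578)/1.001156 = 0.95375.
Radicand: p̂(1−p̂)/n + z²/(4n²) = 0.000018648 + 0.000000124 = 0.000018772.
Half-width = z·√(radicand)/denom = 1.645·0.004333/1.001156 = 0.00712.
Interval: 0.95375 ± 0.00712 → (0.9466, 0.9609).

(0.9466, 0.9609)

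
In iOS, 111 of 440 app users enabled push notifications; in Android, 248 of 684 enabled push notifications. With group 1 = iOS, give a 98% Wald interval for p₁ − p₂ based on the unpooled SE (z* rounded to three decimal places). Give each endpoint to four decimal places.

(-0.1747, -0.0459)

p̂₁ = 0.25227, p̂₂ = 0.36257, so the observed difference is -0.11030.
Unpooled SE = √(p̂₁(1−p̂₁)/n₁ + p̂₂(1−p̂₂)/n₂) = √(0.000428707 + 0.000337886) = 0.027687.
z* = 2.326 at the 98% level. Margin = 2.326·0.027687 = 0.06440.
Interval: -0.11030 ± 0.06440 → (-0.1747, -0.0459).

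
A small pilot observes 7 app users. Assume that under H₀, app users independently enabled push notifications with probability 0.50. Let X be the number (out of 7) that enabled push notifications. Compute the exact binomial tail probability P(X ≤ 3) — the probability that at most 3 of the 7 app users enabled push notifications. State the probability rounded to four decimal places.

P = 0.5000

X is binomial with n = 7 and p = 0.50.
P(X ≤ 3) = C(7,0)·0.50^0·0.50^7 + C(7,1)·0.50^1·0.50^6 + C(7,2)·0.50^2·0.50^5 + C(7,3)·0.50^3·0.50^4.
= 0.007812 + 0.054688 + 0.164062 + 0.273438 = 0.5000.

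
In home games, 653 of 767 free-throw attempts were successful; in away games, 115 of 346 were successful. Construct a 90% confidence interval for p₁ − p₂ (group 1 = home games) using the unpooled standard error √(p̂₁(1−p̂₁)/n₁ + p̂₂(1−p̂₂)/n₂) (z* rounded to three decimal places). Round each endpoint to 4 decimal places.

p̂₁ = 653/767 = 0.85137, p̂₂ = 115/346 = 0.33237; p̂₁ − p̂₂ = 0.51900.
Unpooled SE = √(p̂₁(1−p̂₁)/n₁ + p̂₂(1−p̂₂)/n₂) = √(0.000164980 + 0.000641330) = 0.028396.
For 90% confidence, z* = 1.645. Margin of error = 0.04671.
So the interval runs from 0.4723 to 0.5657.

(0.4723, 0.5657)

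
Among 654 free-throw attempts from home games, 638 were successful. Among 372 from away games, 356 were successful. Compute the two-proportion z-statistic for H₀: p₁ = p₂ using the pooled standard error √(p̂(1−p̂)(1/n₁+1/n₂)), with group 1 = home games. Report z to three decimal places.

Sample proportions: p̂₁ = 638/654 = 0.97554 and p̂₂ = 356/372 = 0.95699.
Pooled p̂ = (638+356)/(654+372) = 994/1026 = 0.96881.
SE = √[p̂(1−p̂)(1/n₁+1/n₂)] = √[0.96881·0.03119·(1/654+1/372)] ≈ 0.011288.
z = (p̂₁ − p̂₂)/SE = (0.97554 − 0.95699)/0.011288 = 0.01855/0.011288 = 1.643.

z = 1.643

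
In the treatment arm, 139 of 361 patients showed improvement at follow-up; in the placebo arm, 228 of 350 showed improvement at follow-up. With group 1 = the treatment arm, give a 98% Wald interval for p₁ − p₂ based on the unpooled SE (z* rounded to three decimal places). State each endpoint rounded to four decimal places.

(-0.3504, -0.1824)

p̂₁ = 139/361 = 0.38504, p̂₂ = 228/350 = 0.65143; p̂₁ − p̂₂ = -0.26639.
SE = √(0.000655913 + 0.000648770) = √0.001304683 = 0.036120.
z* = 2.326 at the 98% level. Margin of error = 0.08402.
Interval: -0.26639 ± 0.08402 → (-0.3504, -0.1824).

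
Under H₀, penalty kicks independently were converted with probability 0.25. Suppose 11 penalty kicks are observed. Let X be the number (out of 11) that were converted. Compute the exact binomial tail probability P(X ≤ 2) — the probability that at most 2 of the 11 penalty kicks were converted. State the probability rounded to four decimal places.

X ~ Binomial(n=11, p=0.25).
P(X ≤ 2) = C(11,0)·0.25^0·0.75^11 + C(11,1)·0.25^1·0.75^10 + C(11,2)·0.25^2·0.75^9.
= 0.042235 + 0.154862 + 0.258104 = 0.4552.

P = 0.4552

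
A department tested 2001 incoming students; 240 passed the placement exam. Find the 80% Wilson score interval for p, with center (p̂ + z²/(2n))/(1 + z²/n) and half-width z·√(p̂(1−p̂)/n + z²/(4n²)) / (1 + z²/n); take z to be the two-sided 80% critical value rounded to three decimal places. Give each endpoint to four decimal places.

Here p̂ = 240/2001 = 0.11994 and z = 1.282 (z² = 1.643524).
Denominator 1 + z²/n = 1 + 1.643524/2001 = 1.000821.
Adjusted center: (0.11994 + z²/(2n))/1.000821 = 0.12025.
Radicand: p̂(1−p̂)/n + z²/(4n²) = 0.000052751 + 0.000000103 = 0.000052854.
Half-width = z·√(radicand)/denom = 1.282·0.007270/1.000821 = 0.00931.
Interval: 0.12025 ± 0.00931 → (0.1109, 0.1296).

(0.1109, 0.1296)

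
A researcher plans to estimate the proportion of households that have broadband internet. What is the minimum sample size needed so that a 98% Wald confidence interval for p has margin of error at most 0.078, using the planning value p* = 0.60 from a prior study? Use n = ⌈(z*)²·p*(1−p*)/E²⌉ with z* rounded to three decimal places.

z* = 2.326 at the 98% level.
p*(1−p*) = 0.2400.
(z*)²·p*(1−p*)/E² = 5.410276·0.2400/0.006084 = 213.423.
⌈213.423⌉ = 214.

n = 214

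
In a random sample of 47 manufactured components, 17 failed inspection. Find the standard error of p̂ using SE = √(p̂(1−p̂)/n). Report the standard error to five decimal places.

SE = 0.07009

Sample proportion p̂ = 17/47 = 0.36170.
p̂(1−p̂) = 0.230873.
SE = √(0.230873/47) = 0.07009.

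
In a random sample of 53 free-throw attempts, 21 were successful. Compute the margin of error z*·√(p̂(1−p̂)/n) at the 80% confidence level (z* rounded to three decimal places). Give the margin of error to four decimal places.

p̂ = 21/53 = 0.39623.
SE(p̂) = √(0.39623·0.60377/53) = 0.067185.
The 80% critical value is z* = 1.282.
ME = 1.282·0.067185 = 0.0861.

ME = 0.0861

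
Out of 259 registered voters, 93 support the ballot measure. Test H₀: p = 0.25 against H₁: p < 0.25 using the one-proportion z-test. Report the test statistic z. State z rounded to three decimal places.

z = 4.054

The sample proportion is 93/259 = 0.35907.
Null standard error: √(0.25·0.75/259) = √0.000723938 = 0.026906.
z = (p̂ − p₀)/SE = (0.35907 − 0.25)/0.026906 = 4.054.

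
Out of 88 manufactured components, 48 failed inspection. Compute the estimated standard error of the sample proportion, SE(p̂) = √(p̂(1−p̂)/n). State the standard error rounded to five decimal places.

SE = 0.05308

With x = 48 successes in n = 88, p̂ = 0.54545.
p̂(1−p̂) = 0.54545·0.45455 = 0.247934.
SE = √(0.247934/88) = 0.05308.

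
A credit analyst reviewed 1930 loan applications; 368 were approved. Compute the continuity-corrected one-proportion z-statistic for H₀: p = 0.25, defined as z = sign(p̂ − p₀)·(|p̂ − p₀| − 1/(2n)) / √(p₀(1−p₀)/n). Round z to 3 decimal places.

The sample proportion is 368/1930 = 0.19067. p̂ − p₀ = -0.059326.
Continuity correction 1/(2n) = 1/3860 = 0.000259.
Corrected numerator: |-0.059326| − 0.000259 = 0.059067.
Null standard error: √(0.25·0.75/1930) = √0.000097150 = 0.009856.
z = (−)0.059067/0.009856 = -5.993.

z = -5.993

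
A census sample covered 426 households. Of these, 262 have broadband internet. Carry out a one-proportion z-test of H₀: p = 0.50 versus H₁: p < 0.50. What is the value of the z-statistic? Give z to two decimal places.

The sample proportion is 262/426 = 0.61502.
Under H₀, SE = √(p₀(1−p₀)/n) = √(0.50·0.50/426) = √0.000586854 = 0.024225.
Test statistic: z = 0.11502/0.024225 = 4.75.

z = 4.75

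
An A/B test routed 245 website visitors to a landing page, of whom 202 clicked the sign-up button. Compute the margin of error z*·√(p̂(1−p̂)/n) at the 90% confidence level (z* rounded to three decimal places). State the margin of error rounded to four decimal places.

The sample proportion is 202/245 = 0.82449.
Standard error of p̂: √(0.144706/245) = √0.000590638 = 0.024303.
z* = 1.645 at the 90% level.
So ME = 0.0400.

ME = 0.0400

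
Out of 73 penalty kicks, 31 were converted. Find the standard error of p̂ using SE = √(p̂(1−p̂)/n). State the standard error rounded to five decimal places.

SE = 0.05785

The sample proportion is 31/73 = 0.42466.
p̂(1−p̂) = 0.42466·0.57534 = 0.244324.
Dividing by n and taking the root: √0.003346904 = 0.05785.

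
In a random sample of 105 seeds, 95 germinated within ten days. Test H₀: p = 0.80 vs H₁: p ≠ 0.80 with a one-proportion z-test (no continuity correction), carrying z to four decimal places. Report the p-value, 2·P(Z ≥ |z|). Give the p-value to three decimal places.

p-value = 0.007

Sample proportion p̂ = 95/105 = 0.90476.
Null standard error: √(0.80·0.20/105) = √0.001523810 = 0.039036.
Test statistic (full precision, shown to 4 dp): z = (95/105 − 0.80)/SE₀ ≈ 2.6837.
p-value = 2·P(Z ≥ |z|) with z = 2.6837 → 0.007.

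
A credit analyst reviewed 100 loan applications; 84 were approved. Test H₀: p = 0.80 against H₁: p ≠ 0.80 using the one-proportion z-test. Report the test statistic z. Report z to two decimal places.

With x = 84 successes in n = 100, p̂ = 0.84000.
Under H₀, SE = √(p₀(1−p₀)/n) = √(0.80·0.20/100) = √0.001600000 = 0.040000.
z = (p̂ − p₀)/SE = (0.84000 − 0.80)/0.040000 = 1.00.

z = 1.00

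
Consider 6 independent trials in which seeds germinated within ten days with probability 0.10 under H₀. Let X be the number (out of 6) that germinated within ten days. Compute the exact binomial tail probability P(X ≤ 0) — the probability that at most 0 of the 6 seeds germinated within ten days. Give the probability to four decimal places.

X ~ Binomial(n=6, p=0.10).
P(X ≤ 0) = C(6,0)·0.10^0·0.90^6.
= 0.531441 = 0.5314.

P = 0.5314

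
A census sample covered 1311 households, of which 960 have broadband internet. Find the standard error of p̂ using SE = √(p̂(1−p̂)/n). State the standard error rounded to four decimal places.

p̂ = 960/1311 = 0.73227.
p̂(1−p̂) = 0.196051.
SE = √(0.196051/1311) = √0.000149543 = 0.0122.

SE = 0.0122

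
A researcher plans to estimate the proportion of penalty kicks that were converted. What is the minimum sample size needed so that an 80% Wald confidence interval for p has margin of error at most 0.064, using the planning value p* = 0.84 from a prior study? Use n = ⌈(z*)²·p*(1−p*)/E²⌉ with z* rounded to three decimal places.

n = 54

For 80% confidence, z* = 1.282.
p*(1−p*) = 0.1344.
Required n before rounding: 1.643524 × 0.1344 / 0.064² = 53.928.
⌈53.928⌉ = 54.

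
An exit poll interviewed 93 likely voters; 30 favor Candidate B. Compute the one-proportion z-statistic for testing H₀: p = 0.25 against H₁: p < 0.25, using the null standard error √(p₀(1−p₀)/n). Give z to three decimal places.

z = 1.616

Sample proportion p̂ = 30/93 = 0.32258.
Under H₀, SE = √(p₀(1−p₀)/n) = √(0.25·0.75/93) = √0.002016129 = 0.044901.
z = (p̂ − p₀)/SE = (0.32258 − 0.25)/0.044901 = 1.616.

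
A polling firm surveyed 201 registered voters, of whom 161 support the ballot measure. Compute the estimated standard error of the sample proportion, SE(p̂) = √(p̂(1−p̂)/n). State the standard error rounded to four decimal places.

SE = 0.0282

The sample proportion is 161/201 = 0.80100.
p̂(1−p̂) = 0.80100·0.19900 = 0.159399.
Dividing by n and taking the root: √0.000793030 = 0.0282.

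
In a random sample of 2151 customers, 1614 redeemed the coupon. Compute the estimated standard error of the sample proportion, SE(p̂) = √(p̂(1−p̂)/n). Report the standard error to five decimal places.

SE = 0.00933

p̂ = 1614/2151 = 0.75035.
p̂(1−p̂) = 0.187325.
SE = √(0.187325/2151) = 0.00933.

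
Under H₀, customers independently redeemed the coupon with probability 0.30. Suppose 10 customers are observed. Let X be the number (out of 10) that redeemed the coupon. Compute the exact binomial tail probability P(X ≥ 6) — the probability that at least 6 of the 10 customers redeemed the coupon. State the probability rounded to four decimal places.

P = 0.0473

X ~ Binomial(n=10, p=0.30).
P(X ≥ 6) = Σ_{j=6}^{10} C(10,j)·0.30^j·0.70^{10−j}.
= 0.036757 + 0.009002 + 0.001447 + 0.000138 + 0.000006 = 0.0473.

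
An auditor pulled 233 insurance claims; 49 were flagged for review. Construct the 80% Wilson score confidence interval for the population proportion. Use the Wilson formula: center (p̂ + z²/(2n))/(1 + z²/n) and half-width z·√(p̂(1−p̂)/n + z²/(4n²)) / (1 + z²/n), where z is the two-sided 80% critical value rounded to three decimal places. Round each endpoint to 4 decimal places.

(0.1782, 0.2465)

Here p̂ = 49/233 = 0.21030 and z = 1.282 (z² = 1.643524).
Denominator 1 + z²/n = 1 + 1.643524/233 = 1.007054.
Center = (0.21030 + 0.003527)/1.007054 = 0.21233.
Radicand: p̂(1−p̂)/n + z²/(4n²) = 0.000712765 + 0.000007568 = 0.000720333.
Half-width = 1.282·√0.000720333/1.007054 = 0.03417.
CI: 0.21233 ± 0.03417 = (0.1782, 0.2465).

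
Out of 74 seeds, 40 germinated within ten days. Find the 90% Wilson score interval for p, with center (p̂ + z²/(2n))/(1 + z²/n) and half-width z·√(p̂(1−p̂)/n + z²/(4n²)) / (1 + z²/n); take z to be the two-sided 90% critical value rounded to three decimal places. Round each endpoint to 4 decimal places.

(0.4455, 0.6327)

p̂ = 40/74 = 0.54054; z = 1.645, so z² = 2.706025.
1 + z²/n = 1.036568.
Center = (0.54054 + 0.018284)/1.036568 = 0.53911.
Radicand: p̂(1−p̂)/n + z²/(4n²) = 0.003356168 + 0.000123540 = 0.003479708.
Half-width = 1.645·√0.003479708/1.036568 = 0.09361.
Interval: 0.53911 ± 0.09361 → (0.4455, 0.6327).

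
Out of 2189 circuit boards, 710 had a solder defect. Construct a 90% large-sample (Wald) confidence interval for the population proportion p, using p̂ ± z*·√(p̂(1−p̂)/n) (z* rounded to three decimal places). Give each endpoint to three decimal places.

Sample proportion p̂ = 710/2189 = 0.32435.
Standard error of p̂: √(0.219147/2189) = √0.000100113 = 0.010006.
z* = 1.645 at the 90% level.
Margin = 1.645·0.010006 = 0.01646.
CI: 0.32435 ± 0.01646 = (0.308, 0.341).

(0.308, 0.341)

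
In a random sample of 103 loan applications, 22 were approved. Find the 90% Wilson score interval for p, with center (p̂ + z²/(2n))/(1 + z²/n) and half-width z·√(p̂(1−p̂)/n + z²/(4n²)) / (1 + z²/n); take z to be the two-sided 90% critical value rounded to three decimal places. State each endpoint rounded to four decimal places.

(0.1549, 0.2869)

p̂ = 22/103 = 0.21359; z = 1.645, so z² = 2.706025.
1 + z²/n = 1.026272.
Center = (0.21359 + 0.013136)/1.026272 = 0.22092.
Radicand: p̂(1−p̂)/n + z²/(4n²) = 0.001630782 + 0.000063767 = 0.001694549.
Half-width = 1.645·√0.001694549/1.026272 = 0.06598.
So the interval runs from 0.1549 to 0.2869.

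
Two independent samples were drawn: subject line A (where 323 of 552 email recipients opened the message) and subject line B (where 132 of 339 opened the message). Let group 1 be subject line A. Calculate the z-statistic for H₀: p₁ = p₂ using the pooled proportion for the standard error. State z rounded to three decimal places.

z = 5.675

Sample proportions: p̂₁ = 323/552 = 0.58514 and p̂₂ = 132/339 = 0.38938.
Pooling: p̂ = 455/891 = 0.51066.
SE = √[p̂(1−p̂)(1/n₁+1/n₂)] = √[0.51066·0.48934·(1/552+1/339)] ≈ 0.034494.
z = 0.19576/0.034494 = 5.675.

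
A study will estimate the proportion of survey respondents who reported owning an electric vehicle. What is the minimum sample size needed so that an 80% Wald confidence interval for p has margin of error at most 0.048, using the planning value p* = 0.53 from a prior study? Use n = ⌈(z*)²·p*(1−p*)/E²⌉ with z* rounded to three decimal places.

z* = 1.282 at the 80% level.
p*(1−p*) = 0.53·0.47 = 0.2491.
(z*)²·p*(1−p*)/E² = 1.643524·0.2491/0.002304 = 177.692.
⌈177.692⌉ = 178.

n = 178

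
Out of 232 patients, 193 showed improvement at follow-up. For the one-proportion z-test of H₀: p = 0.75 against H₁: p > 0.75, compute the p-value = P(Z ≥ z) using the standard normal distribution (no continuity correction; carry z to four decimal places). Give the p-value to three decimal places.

Sample proportion p̂ = 193/232 = 0.83190.
SE₀ = √(0.75·0.25/232) = 0.028429.
z = (p̂ − p₀)/SE = (193/232 − 0.75)/0.028429 ≈ 2.8808.
p-value = P(Z ≥ z) with z = 2.8808 → 0.002.

p-value = 0.002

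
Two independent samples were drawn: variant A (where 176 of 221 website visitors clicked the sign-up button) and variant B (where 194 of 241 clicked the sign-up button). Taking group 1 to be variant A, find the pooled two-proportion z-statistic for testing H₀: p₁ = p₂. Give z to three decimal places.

Sample proportions: p̂₁ = 176/221 = 0.79638 and p̂₂ = 194/241 = 0.80498.
Pooled p̂ = (176+194)/(221+241) = 370/462 = 0.80087.
Pooled SE = √[0.1594798·0.00867426] ≈ 0.037194.
z = -0.00860/0.037194 = -0.231.

z = -0.231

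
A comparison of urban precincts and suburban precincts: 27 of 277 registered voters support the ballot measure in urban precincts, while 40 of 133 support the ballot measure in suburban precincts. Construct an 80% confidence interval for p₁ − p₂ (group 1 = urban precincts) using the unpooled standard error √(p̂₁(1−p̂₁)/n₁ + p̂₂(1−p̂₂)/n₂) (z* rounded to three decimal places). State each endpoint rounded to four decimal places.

(-0.2591, -0.1474)

p̂₁ = 27/277 = 0.09747, p̂₂ = 40/133 = 0.30075; p̂₁ − p̂₂ = -0.20328.
SE = √(0.000317588 + 0.001581204) = √0.001898792 = 0.043575.
z* = 1.282 at the 80% level. Margin = 1.282·0.043575 = 0.05586.
Interval: -0.20328 ± 0.05586 → (-0.2591, -0.1474).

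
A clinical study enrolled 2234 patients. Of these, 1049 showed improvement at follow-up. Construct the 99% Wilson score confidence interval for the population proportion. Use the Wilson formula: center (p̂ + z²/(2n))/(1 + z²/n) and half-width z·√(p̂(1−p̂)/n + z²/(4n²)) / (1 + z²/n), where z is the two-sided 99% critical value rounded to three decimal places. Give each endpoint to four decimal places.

(0.4425, 0.4968)

p̂ = 1049/2234 = 0.46956; z = 2.576, so z² = 6.635776.
Denominator 1 + z²/n = 1 + 6.635776/2234 = 1.002970.
Center = (0.46956 + 0.001485)/1.002970 = 0.46965.
Radicand: p̂(1−p̂)/n + z²/(4n²) = 0.000111492 + 0.000000332 = 0.000111824.
Half-width = z·√(radicand)/denom = 2.576·0.010575/1.002970 = 0.02716.
CI: 0.46965 ± 0.02716 = (0.4425, 0.4968).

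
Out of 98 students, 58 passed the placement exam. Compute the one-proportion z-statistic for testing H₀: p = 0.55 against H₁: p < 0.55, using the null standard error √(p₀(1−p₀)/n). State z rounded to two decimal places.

p̂ = 58/98 = 0.59184.
Null standard error: √(0.55·0.45/98) = √0.002525510 = 0.050254.
z = (0.59184 − 0.55)/0.050254 = 0.04184/0.050254 = 0.83.

z = 0.83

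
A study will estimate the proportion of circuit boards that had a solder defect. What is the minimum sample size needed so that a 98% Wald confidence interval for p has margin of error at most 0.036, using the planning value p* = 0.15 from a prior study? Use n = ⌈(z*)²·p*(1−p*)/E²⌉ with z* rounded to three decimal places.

For 98% confidence, z* = 2.326.
p*(1−p*) = 0.1275.
Required n before rounding: 5.410276 × 0.1275 / 0.036² = 532.261.
Rounding up, n = 533.

n = 533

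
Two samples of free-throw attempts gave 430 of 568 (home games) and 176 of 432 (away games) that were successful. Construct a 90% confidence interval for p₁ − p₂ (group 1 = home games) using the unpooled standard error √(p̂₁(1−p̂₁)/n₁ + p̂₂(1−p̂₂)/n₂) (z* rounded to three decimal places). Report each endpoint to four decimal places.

p̂₁ = 430/568 = 0.75704, p̂₂ = 176/432 = 0.40741; p̂₁ − p̂₂ = 0.34963.
SE = √(0.000323819 + 0.000558858) = √0.000882677 = 0.029710.
For 90% confidence, z* = 1.645. Margin of error = 0.04887.
Interval: 0.34963 ± 0.04887 → (0.3008, 0.3985).

(0.3008, 0.3985)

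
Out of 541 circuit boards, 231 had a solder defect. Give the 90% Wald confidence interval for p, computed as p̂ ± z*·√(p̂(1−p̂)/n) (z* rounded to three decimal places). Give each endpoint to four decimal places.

(0.3920, 0.4620)

With x = 231 successes in n = 541, p̂ = 0.42699.
Standard error of p̂: √(0.244669/541) = √0.000452253 = 0.021266.
z* = 1.645 at the 90% level.
Margin = 1.645·0.021266 = 0.03498.
So the interval runs from 0.3920 to 0.4620.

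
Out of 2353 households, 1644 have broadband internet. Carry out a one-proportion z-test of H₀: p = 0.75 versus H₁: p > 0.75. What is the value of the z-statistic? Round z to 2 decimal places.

z = -5.75

With x = 1644 successes in n = 2353, p̂ = 0.69868.
Under H₀, SE = √(p₀(1−p₀)/n) = √(0.75·0.25/2353) = √0.000079686 = 0.008927.
z = (p̂ − p₀)/SE = (0.69868 − 0.75)/0.008927 = -5.75.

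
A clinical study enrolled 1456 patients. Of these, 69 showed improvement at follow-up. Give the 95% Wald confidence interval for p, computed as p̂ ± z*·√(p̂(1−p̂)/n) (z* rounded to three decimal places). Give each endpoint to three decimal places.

Sample proportion p̂ = 69/1456 = 0.04739.
SE(p̂) = √(0.04739·0.95261/1456) = 0.005568.
For 95% confidence, z* = 1.960.
Margin of error: 1.960 × 0.005568 = 0.01091.
Interval: 0.04739 ± 0.01091 → (0.036, 0.058).

(0.036, 0.058)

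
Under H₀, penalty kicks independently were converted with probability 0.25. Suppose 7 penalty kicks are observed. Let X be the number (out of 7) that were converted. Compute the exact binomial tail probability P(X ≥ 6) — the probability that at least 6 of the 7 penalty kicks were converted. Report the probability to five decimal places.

X is binomial with n = 7 and p = 0.25.
P(X ≥ 6) = C(7,6)·0.25^6·0.75^1 + C(7,7)·0.25^7·0.75^0.
= 0.001282 + 0.000061 = 0.00134.

P = 0.00134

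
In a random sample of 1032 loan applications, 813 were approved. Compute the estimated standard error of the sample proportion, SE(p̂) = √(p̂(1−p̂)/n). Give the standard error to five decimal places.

With x = 813 successes in n = 1032, p̂ = 0.78779.
p̂(1−p̂) = 0.78779·0.21221 = 0.167177.
SE = √(0.167177/1032) = 0.01273.

SE = 0.01273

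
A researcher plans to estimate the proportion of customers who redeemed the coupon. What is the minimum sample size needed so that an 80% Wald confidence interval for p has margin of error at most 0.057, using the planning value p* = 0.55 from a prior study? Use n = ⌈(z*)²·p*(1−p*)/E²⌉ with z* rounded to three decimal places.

For 80% confidence, z* = 1.282.
p*(1−p*) = 0.55·0.45 = 0.2475.
Required n before rounding: 1.643524 × 0.2475 / 0.057² = 125.199.
⌈125.199⌉ = 126.

n = 126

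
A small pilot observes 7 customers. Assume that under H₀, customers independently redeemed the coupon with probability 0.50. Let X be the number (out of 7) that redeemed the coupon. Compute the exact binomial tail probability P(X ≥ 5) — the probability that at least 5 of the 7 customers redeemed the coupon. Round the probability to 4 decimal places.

P = 0.2266

X ~ Binomial(n=7, p=0.50).
P(X ≥ 5) = C(7,5)·0.50^5·0.50^2 + C(7,6)·0.50^6·0.50^1 + C(7,7)·0.50^7·0.50^0.
= 0.164062 + 0.054688 + 0.007812 = 0.2266.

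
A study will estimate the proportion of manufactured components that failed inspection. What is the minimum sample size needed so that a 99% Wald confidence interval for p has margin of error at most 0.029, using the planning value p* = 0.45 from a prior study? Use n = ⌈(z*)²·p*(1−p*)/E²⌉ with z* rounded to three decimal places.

z* = 2.576 at the 99% level.
p*(1−p*) = 0.45·0.55 = 0.2475.
(z*)²·p*(1−p*)/E² = 6.635776·0.2475/0.000841 = 1952.859.
Rounding up, n = 1953.

n = 1953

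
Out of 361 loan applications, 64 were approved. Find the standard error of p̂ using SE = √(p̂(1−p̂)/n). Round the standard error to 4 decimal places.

SE = 0.0201

The sample proportion is 64/361 = 0.17729.
p̂(1−p̂) = 0.17729·0.82271 = 0.145858.
SE = √(0.145858/361) = √0.000404039 = 0.0201.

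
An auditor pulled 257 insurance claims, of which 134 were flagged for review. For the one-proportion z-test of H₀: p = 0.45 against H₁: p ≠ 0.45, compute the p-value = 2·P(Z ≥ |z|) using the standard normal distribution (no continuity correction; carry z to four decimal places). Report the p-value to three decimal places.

p-value = 0.021

p̂ = 134/257 = 0.52140.
Under H₀, SE = √(p₀(1−p₀)/n) = √(0.45·0.55/257) = √0.000963035 = 0.031033.
z = (p̂ − p₀)/SE = (134/257 − 0.45)/0.031033 ≈ 2.3008.
From the standard normal, 2·P(Z ≥ |z|) = 0.021.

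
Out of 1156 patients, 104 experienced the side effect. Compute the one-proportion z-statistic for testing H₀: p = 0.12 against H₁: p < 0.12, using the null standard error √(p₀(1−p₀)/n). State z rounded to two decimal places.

Sample proportion p̂ = 104/1156 = 0.08997.
SE₀ = √(0.12·0.88/1156) = 0.009558.
z = (0.08997 − 0.12)/0.009558 = -0.03003/0.009558 = -3.14.

z = -3.14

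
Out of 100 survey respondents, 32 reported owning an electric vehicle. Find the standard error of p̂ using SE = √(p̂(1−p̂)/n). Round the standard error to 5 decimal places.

SE = 0.04665

The sample proportion is 32/100 = 0.32000.
p̂(1−p̂) = 0.32000·0.68000 = 0.217600.
SE = √(0.217600/100) = 0.04665.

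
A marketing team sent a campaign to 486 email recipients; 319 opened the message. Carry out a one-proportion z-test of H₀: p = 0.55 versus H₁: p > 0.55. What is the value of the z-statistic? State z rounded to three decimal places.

With x = 319 successes in n = 486, p̂ = 0.65638.
SE₀ = √(0.55·0.45/486) = 0.022567.
z = (p̂ − p₀)/SE = (0.65638 − 0.55)/0.022567 = 4.714.

z = 4.714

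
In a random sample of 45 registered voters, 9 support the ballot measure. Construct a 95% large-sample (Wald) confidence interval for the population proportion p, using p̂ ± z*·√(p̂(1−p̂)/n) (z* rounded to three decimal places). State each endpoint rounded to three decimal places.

The sample proportion is 9/45 = 0.20000.
SE = √(p̂(1−p̂)/n) = √(0.160000/45) = 0.059628.
For 95% confidence, z* = 1.960.
Margin of error: 1.960 × 0.059628 = 0.11687.
CI: 0.20000 ± 0.11687 = (0.083, 0.317).

(0.083, 0.317)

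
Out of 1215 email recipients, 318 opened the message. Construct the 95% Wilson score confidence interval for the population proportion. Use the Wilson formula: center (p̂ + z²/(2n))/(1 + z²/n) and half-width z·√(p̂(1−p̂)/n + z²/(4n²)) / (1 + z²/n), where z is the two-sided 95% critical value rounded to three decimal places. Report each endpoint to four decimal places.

Here p̂ = 318/1215 = 0.26173 and z = 1.960 (z² = 3.841600).
Denominator 1 + z²/n = 1 + 3.841600/1215 = 1.003162.
Center = (0.26173 + 0.001581)/1.003162 = 0.26248.
Radicand: p̂(1−p̂)/n + z²/(4n²) = 0.000159034 + 0.000000651 = 0.000159685.
Half-width = z·√(radicand)/denom = 1.960·0.012637/1.003162 = 0.02469.
CI: 0.26248 ± 0.02469 = (0.2378, 0.2872).

(0.2378, 0.2872)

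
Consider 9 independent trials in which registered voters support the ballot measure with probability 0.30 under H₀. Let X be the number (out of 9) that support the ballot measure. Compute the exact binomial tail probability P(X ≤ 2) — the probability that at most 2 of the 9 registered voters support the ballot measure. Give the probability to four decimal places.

X is binomial with n = 9 and p = 0.30.
P(X ≤ 2) = C(9,0)·0.30^0·0.70^9 + C(9,1)·0.30^1·0.70^8 + C(9,2)·0.30^2·0.70^7.
= 0.040354 + 0.155650 + 0.266828 = 0.4628.

P = 0.4628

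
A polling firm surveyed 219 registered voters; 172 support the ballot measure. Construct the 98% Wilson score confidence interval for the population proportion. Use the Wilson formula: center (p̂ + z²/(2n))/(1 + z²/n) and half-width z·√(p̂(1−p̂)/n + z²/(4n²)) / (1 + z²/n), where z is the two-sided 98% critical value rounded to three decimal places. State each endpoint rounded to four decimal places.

(0.7144, 0.8426)

p̂ = 172/219 = 0.78539; z = 2.326, so z² = 5.410276.
1 + z²/n = 1.024704.
Adjusted center: (0.78539 + z²/(2n))/1.024704 = 0.77851.
Radicand: p̂(1−p̂)/n + z²/(4n²) = 0.000769651 + 0.000028201 = 0.000797852.
Half-width = 2.326·√0.000797852/1.024704 = 0.06412.
So the interval runs from 0.7144 to 0.8426.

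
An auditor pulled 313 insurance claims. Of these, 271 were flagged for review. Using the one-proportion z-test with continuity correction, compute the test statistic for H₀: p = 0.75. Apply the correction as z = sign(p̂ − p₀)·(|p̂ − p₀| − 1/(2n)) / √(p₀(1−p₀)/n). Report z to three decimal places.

z = 4.667

The sample proportion is 271/313 = 0.86581. p̂ − p₀ = 0.115815.
Continuity correction 1/(2n) = 1/626 = 0.001597.
Corrected numerator: |0.115815| − 0.001597 = 0.114218.
Null standard error: √(0.75·0.25/313) = √0.000599042 = 0.024475.
z = (+)0.114218/0.024475 = 4.667.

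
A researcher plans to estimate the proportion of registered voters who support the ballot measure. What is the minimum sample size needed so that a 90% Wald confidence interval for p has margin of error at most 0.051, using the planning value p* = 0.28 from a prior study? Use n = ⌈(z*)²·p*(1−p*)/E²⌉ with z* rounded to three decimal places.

n = 210

For 90% confidence, z* = 1.645.
p*(1−p*) = 0.28·0.72 = 0.2016.
(z*)²·p*(1−p*)/E² = 2.706025·0.2016/0.002601 = 209.740.
⌈209.740⌉ = 210.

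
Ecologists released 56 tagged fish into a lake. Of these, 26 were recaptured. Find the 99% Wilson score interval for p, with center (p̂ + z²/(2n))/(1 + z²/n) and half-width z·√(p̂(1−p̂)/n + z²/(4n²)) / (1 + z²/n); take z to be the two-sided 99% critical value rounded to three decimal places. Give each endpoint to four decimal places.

(0.3057, 0.6304)

Here p̂ = 26/56 = 0.46429 and z = 2.576 (z² = 6.635776).
1 + z²/n = 1.118496.
Adjusted center: (0.46429 + z²/(2n))/1.118496 = 0.46807.
Radicand: p̂(1−p̂)/n + z²/(4n²) = 0.004441509 + 0.000529000 = 0.004970509.
Half-width = z·√(radicand)/denom = 2.576·0.070502/1.118496 = 0.16237.
So the interval runs from 0.3057 to 0.6304.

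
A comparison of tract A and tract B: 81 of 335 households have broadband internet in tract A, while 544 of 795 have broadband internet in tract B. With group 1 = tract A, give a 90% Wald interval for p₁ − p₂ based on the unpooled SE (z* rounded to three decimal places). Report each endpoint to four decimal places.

(-0.4896, -0.3954)

p̂₁ = 81/335 = 0.24179, p̂₂ = 544/795 = 0.68428; p̂₁ − p̂₂ = -0.44249.
Unpooled SE = √(p̂₁(1−p̂₁)/n₁ + p̂₂(1−p̂₂)/n₂) = √(0.000547248 + 0.000271751) = 0.028618.
The 90% critical value is z* = 1.645. Margin of error = 0.04708.
So the interval runs from -0.4896 to -0.3954.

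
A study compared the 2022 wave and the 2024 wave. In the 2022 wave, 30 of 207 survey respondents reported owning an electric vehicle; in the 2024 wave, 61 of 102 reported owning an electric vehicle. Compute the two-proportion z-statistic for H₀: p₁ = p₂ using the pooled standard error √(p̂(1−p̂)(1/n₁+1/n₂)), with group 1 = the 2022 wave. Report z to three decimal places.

z = -8.217

Sample proportions: p̂₁ = 30/207 = 0.14493 and p̂₂ = 61/102 = 0.59804.
Pooled p̂ = (30+61)/(207+102) = 91/309 = 0.29450.
SE = √[p̂(1−p̂)(1/n₁+1/n₂)] = √[0.29450·0.70550·(1/207+1/102)] ≈ 0.055142.
z = (p̂₁ − p̂₂)/SE = (0.14493 − 0.59804)/0.055142 = -0.45311/0.055142 = -8.217.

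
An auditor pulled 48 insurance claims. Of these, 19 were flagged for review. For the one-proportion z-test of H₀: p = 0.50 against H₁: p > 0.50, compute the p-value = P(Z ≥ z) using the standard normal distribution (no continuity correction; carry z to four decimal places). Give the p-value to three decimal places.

p-value = 0.926

With x = 19 successes in n = 48, p̂ = 0.39583.
SE₀ = √(0.50·0.50/48) = 0.072169.
z = (p̂ − p₀)/SE = (19/48 − 0.50)/0.072169 ≈ -1.4434.
p-value = P(Z ≥ z) with z = -1.4434 → 0.926.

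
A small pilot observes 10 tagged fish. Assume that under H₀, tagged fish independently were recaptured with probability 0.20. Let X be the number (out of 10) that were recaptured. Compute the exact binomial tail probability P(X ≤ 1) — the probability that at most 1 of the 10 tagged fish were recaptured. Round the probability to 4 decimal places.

X ~ Binomial(n=10, p=0.20).
P(X ≤ 1) = C(10,0)·0.20^0·0.80^10 + C(10,1)·0.20^1·0.80^9.
= 0.107374 + 0.268435 = 0.3758.

P = 0.3758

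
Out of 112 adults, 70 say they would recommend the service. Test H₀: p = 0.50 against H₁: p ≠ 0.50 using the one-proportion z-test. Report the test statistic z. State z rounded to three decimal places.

z = 2.646

The sample proportion is 70/112 = 0.62500.
Under H₀, SE = √(p₀(1−p₀)/n) = √(0.50·0.50/112) = √0.002232143 = 0.047246.
z = (0.62500 − 0.50)/0.047246 = 0.12500/0.047246 = 2.646.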